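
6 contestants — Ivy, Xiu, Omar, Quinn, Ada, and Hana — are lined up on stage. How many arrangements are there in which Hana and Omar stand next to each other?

Glue Hana and Omar into one block (2 internal orders), leaving 5 units to arrange in a row.
That gives 2 × 5! = 2 × 120 = 240.

240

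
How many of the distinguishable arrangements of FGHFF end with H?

With the last slot taken by H, it remains to arrange the other 4 letters (FGFF).
Those 4 letters have F appearing 3 times, giving (4)!/(3!) = 4.

4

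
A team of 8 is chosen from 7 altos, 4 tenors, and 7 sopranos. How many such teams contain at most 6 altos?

Split by how many altos are chosen (0 through 6).
Sum: C(7,0)·C(11,8) + C(7,1)·C(11,7) + C(7,2)·C(11,6) + C(7,3)·C(11,5) + C(7,4)·C(11,4) + C(7,5)·C(11,3) + C(7,6)·C(11,2) = 165 + 2310 + 9702 + 16170 + 11550 + 3465 + 385 = 43747.

43747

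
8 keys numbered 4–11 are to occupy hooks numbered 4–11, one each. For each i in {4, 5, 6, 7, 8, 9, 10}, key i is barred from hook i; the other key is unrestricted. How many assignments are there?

Let Aᵢ (for 4 ≤ i ≤ 10) be the placements that put key i in its forbidden hook. Any j of these fix j positions, leaving (8−j)! ways to fill the rest, and there are C(7,j) ways to pick which j.
By inclusion–exclusion, the number of valid placements is Σ_{j=0}^{7} (−1)^j C(7,j)·(8−j)!.
Computing: 40320 − 35280 + 15120 − 4200 + 840 − 126 + 14 − 1 = 16687.

16687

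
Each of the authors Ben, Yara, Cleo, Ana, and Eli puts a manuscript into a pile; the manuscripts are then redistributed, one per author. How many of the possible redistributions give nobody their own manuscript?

44

This is the derangement count D_5: permutations of 5 items with no fixed point.
By inclusion–exclusion this is Σ_{j=0}^{5} (−1)^j C(5,j)·(5−j)!.
Computing: 120 − 120 + 60 − 20 + 5 − 1 = 44.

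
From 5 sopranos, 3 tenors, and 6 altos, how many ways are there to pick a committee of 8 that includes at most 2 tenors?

Split by how many tenors are chosen (0 through 2).
Sum: C(3,0)·C(11,8) + C(3,1)·C(11,7) + C(3,2)·C(11,6) = 165 + 990 + 1386 = 2541.

2541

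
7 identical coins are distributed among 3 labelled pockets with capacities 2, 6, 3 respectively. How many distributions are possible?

Ignoring the caps, the number of non-negative solutions to x_1+…+x_3 = 7 is C(9,2) = 36.
Subtract solutions that violate a single cap (substitute x_i' = x_i − (cap_i+1)): x_1 ≥ 3 gives C(6,2) = 15; x_2 ≥ 7 gives C(2,2) = 1; x_3 ≥ 4 gives C(5,2) = 10. Together 26.
Add back pairs where two caps are both exceeded: 0 + 1 + 0 = 1.
By inclusion–exclusion the count is 36 − 26 + 1 = 11.

11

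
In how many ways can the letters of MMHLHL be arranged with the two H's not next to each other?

60

Total arrangements of MMHLHL: 6!/(2!·2!·2!) = 90.
If the two H's are adjacent, glue them into one block, leaving 5 items to arrange: (5)!/(2!·2!) = 30 ways.
Subtracting, 90 − 30 = 60 arrangements keep the H's apart.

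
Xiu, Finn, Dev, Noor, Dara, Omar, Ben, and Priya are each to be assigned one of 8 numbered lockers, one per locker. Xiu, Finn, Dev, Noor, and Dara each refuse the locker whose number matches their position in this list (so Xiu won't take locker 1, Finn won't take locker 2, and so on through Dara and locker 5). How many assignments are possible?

21234

Let Aᵢ (for 1 ≤ i ≤ 5) be the placements that put person i in their forbidden locker. Any j of these fix j positions, leaving (8−j)! ways to fill the rest, and there are C(5,j) ways to pick which j.
By inclusion–exclusion, the number of valid placements is Σ_{j=0}^{5} (−1)^j C(5,j)·(8−j)!.
Computing: 40320 − 25200 + 7200 − 1200 + 120 − 6 = 21234.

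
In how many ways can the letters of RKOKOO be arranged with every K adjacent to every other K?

20

Treat the 2 copies of K as a single block. The multiset to arrange is then {KK, O, O, O, R}, 5 items in all.
That gives (5)!/(3!) = 20 arrangements.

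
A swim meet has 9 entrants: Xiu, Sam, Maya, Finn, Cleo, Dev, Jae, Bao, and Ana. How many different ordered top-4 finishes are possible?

3024

There are 9 choices for 1st place, 8 for 2nd, and so on down to 6 for position 4.
That gives 9 × 8 × 7 × 6 = 3024.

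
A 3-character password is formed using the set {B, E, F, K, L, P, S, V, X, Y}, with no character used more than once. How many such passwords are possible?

Choose and order 3 of the 10 symbols: the first character has 10 options, the next 9, then 8.
That product is 10 × 9 × 8 = 720.

720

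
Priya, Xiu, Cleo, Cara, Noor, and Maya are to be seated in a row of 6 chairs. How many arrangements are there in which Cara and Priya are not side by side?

There are 6! = 720 arrangements in all. If Cara and Priya are adjacent, merging them into one block gives 2·(5)! = 240 arrangements.
So 720 − 240 = 480 arrangements keep them apart.

480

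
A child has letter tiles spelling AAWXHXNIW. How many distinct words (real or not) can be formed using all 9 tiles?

45360

Letter multiplicities in AAWXHXNIW: A×2, H×1, I×1, N×1, W×2, X×2.
The number of distinct arrangements is 9!/(2!·2!·2!) = 362880/8 = 45360.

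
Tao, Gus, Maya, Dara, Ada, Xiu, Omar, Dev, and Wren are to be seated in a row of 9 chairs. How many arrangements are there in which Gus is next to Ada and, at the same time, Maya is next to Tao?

20160

Treat {Gus,Ada} as one block (2 orders) and {Maya,Tao} as another (2 orders).
That leaves 7 units to arrange: 2 × 2 × 7! = 4 × 5040 = 20160.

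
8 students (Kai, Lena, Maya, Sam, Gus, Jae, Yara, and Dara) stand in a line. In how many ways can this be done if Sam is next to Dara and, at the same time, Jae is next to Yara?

Treat {Sam,Dara} as one block (2 orders) and {Jae,Yara} as another (2 orders).
That leaves 6 units to arrange: 2 × 2 × 6! = 4 × 720 = 2880.

2880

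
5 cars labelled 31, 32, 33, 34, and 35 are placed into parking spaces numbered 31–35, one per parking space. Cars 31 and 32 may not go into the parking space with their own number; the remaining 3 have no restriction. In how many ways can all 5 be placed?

Let Aᵢ (for i ∈ {31, 32}) be the placements that put car i in its forbidden parking space. Any j of these fix j positions, leaving (5−j)! ways to fill the rest, and there are C(2,j) ways to pick which j.
By inclusion–exclusion, the number of valid placements is Σ_{j=0}^{2} (−1)^j C(2,j)·(5−j)!.
Computing: 120 − 48 + 6 = 78.

78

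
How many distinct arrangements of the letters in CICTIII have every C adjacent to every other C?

Treat the 2 copies of C as a single block. The multiset to arrange is then {CC, I, I, I, I, T}, 6 items in all.
That gives (6)!/(4!) = 30 arrangements.

30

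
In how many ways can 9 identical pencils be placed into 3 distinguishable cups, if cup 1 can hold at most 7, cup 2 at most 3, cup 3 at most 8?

30

Ignoring the caps, the number of non-negative solutions to x_1+…+x_3 = 9 is C(11,2) = 55.
Subtract solutions that violate a single cap (substitute x_i' = x_i − (cap_i+1)): x_1 ≥ 8 gives C(3,2) = 3; x_2 ≥ 4 gives C(7,2) = 21; x_3 ≥ 9 gives C(2,2) = 1. Together 25.
No two caps can be exceeded simultaneously, so the pair terms are all 0.
By inclusion–exclusion the count is 55 − 25 + 0 = 30.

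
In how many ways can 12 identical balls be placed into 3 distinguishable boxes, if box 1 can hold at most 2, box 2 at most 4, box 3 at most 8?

Without the upper bounds there are C(14,2) = 91 ways to split 12 among 3 boxes.
Subtract solutions that violate a single cap (substitute x_i' = x_i − (cap_i+1)): x_1 ≥ 3 gives C(11,2) = 55; x_2 ≥ 5 gives C(9,2) = 36; x_3 ≥ 9 gives C(5,2) = 10. Together 101.
Add back pairs where two caps are both exceeded: 15 + 1 + 0 = 16.
By inclusion–exclusion the count is 91 − 101 + 16 = 6.

6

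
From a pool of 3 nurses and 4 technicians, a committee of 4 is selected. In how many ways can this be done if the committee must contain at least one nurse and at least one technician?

34

Unrestricted: C(7,4) = 35 ways to pick any 4 of the 7.
Selections missing a whole group: no nurses → C(4,4) = 1; no technicians → C(3,4) = 0.
Both groups omitted at once is impossible, so 35 − 1 = 34.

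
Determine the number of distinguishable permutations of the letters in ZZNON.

Letter multiplicities in ZZNON: N×2, O×1, Z×2.
The number of distinct arrangements is 5!/(2!·2!) = 120/4 = 30.

30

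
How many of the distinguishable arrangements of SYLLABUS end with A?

1260

With the last slot taken by A, it remains to arrange the other 7 letters (SYLLBUS).
Those 7 letters have L appearing twice and S appearing twice, giving (7)!/(2!·2!) = 1260.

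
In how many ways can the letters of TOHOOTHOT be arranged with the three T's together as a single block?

Treat the 3 copies of T as a single block. The multiset to arrange is then {TTT, H, H, O, O, O, O}, 7 items in all.
That gives (7)!/(4!·2!) = 105 arrangements.

105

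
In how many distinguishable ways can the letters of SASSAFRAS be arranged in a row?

The 9 letters of SASSAFRAS have repeats: A appearing 3 times and S appearing 4 times.
So there are 9! / (4!·3!) = 2520 distinguishable arrangements.

2520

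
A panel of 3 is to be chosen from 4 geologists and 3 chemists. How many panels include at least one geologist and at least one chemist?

30

Total 3-person selections from all 7: C(7,3) = 35.
Selections missing a whole group: no geologists → C(3,3) = 1; no chemists → C(4,3) = 4.
Both groups omitted at once is impossible, so 35 − 5 = 30.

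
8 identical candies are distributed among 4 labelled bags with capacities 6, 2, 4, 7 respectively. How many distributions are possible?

By stars and bars, unrestricted non-negative solutions to x_1+…+x_4 = 8 number C(8+3,3) = 165.
Subtract solutions that violate a single cap (substitute x_i' = x_i − (cap_i+1)): x_1 ≥ 7 gives C(4,3) = 4; x_2 ≥ 3 gives C(8,3) = 56; x_3 ≥ 5 gives C(6,3) = 20; x_4 ≥ 8 gives C(3,3) = 1. Together 81.
Add back pairs where two caps are both exceeded: 0 + 0 + 0 + 1 + 0 + 0 = 1.
By inclusion–exclusion the count is 165 − 81 + 1 = 85.

85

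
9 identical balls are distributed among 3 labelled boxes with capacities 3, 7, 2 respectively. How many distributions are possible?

Without the upper bounds there are C(11,2) = 55 ways to split 9 among 3 boxes.
Subtract solutions that violate a single cap (substitute x_i' = x_i − (cap_i+1)): x_1 ≥ 4 gives C(7,2) = 21; x_2 ≥ 8 gives C(3,2) = 3; x_3 ≥ 3 gives C(8,2) = 28. Together 52.
Add back pairs where two caps are both exceeded: 0 + 6 + 0 = 6.
By inclusion–exclusion the count is 55 − 52 + 6 = 9.

9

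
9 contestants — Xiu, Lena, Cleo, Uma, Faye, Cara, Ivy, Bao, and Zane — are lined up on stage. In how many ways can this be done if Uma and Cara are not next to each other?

Of the 9! = 362880 arrangements, those with Uma and Cara adjacent number 2 × 8! = 80640 (treat the pair as a block with 2 internal orders).
So 362880 − 80640 = 282240 arrangements keep them apart.

282240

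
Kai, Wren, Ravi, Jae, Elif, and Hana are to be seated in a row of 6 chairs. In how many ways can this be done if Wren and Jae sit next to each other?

Glue Wren and Jae into one block (2 internal orders), leaving 5 units to arrange in a row.
So the count is 2·(5)! = 240.

240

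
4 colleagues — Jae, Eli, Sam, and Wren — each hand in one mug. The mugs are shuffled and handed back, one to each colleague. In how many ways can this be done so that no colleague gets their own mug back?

This is the derangement count D_4: permutations of 4 items with no fixed point.
By inclusion–exclusion this is Σ_{j=0}^{4} (−1)^j C(4,j)·(4−j)!.
Computing: 24 − 24 + 12 − 4 + 1 = 9.

9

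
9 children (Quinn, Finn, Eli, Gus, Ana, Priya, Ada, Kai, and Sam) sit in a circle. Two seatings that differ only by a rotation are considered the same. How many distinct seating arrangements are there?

40320

Around a circle, 9 distinct people have 9!/9 = (8)! = 40320 rotationally distinct seatings.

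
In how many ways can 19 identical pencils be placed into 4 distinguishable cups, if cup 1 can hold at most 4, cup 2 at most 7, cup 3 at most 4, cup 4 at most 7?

By stars and bars, unrestricted non-negative solutions to x_1+…+x_4 = 19 number C(19+3,3) = 1540.
Subtract solutions that violate a single cap (substitute x_i' = x_i − (cap_i+1)): x_1 ≥ 5 gives C(17,3) = 680; x_2 ≥ 8 gives C(14,3) = 364; x_3 ≥ 5 gives C(17,3) = 680; x_4 ≥ 8 gives C(14,3) = 364. Together 2088.
Add back pairs where two caps are both exceeded: 84 + 220 + 84 + 84 + 20 + 84 = 576.
Subtract triples: 4 + 0 + 4 + 0 = 8.
By inclusion–exclusion the count is 1540 − 2088 + 576 − 8 = 20.

20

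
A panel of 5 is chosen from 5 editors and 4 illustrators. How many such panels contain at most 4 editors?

Split by how many editors are chosen (0 through 4).
Sum: C(5,0)·C(4,5) + C(5,1)·C(4,4) + C(5,2)·C(4,3) + C(5,3)·C(4,2) + C(5,4)·C(4,1) = 0 + 5 + 40 + 60 + 20 = 125.

125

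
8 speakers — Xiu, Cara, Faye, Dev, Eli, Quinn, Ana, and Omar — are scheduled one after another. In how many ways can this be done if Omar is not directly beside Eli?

30240

Of the 8! = 40320 arrangements, those with Omar and Eli adjacent number 2 × 7! = 10080 (treat the pair as a block with 2 internal orders).
Complementary counting: 40320 − 10080 = 30240.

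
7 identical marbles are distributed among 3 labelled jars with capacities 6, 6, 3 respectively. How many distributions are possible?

24

Ignoring the caps, the number of non-negative solutions to x_1+…+x_3 = 7 is C(9,2) = 36.
Subtract solutions that violate a single cap (substitute x_i' = x_i − (cap_i+1)): x_1 ≥ 7 gives C(2,2) = 1; x_2 ≥ 7 gives C(2,2) = 1; x_3 ≥ 4 gives C(5,2) = 10. Together 12.
No two caps can be exceeded simultaneously, so the pair terms are all 0.
By inclusion–exclusion the count is 36 − 12 + 0 = 24.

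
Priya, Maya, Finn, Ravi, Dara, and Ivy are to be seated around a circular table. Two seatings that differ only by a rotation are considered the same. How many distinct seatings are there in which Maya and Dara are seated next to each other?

Glue Maya and Dara into a block (2 internal orders). Seating 5 units around a circle gives (4)! arrangements.
So 2 × (4)! = 2 × 24 = 48.

48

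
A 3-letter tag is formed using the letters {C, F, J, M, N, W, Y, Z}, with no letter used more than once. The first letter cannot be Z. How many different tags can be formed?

The first letter has 8−1 = 7 choices (anything except Z).
The remaining 2 letters are filled from the other 7 symbols without repetition: 7 × 6 = 42.
Total: 7 × 42 = 294.

294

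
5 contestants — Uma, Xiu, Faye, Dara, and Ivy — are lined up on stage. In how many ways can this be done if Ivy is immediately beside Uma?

Glue Ivy and Uma into one block (2 internal orders), leaving 4 units to arrange in a row.
So the count is 2·(4)! = 48.

48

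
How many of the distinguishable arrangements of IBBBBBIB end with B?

21

Fix B in the last position and arrange the remaining 7 letters.
Those 7 letters have B appearing 5 times and I appearing twice, giving (7)!/(5!·2!) = 21.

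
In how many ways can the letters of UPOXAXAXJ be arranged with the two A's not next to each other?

23520

Total arrangements of UPOXAXAXJ: 9!/(3!·2!) = 30240.
If the two A's are adjacent, glue them into one block, leaving 8 items to arrange: (8)!/(3!) = 6720 ways.
Subtracting, 30240 − 6720 = 23520 arrangements keep the A's apart.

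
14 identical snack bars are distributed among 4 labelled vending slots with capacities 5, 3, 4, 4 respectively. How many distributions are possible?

By stars and bars, unrestricted non-negative solutions to x_1+…+x_4 = 14 number C(14+3,3) = 680.
Subtract solutions that violate a single cap (substitute x_i' = x_i − (cap_i+1)): x_1 ≥ 6 gives C(11,3) = 165; x_2 ≥ 4 gives C(13,3) = 286; x_3 ≥ 5 gives C(12,3) = 220; x_4 ≥ 5 gives C(12,3) = 220. Together 891.
Add back pairs where two caps are both exceeded: 35 + 20 + 20 + 56 + 56 + 35 = 222.
Subtract triples: 0 + 0 + 0 + 1 = 1.
By inclusion–exclusion the count is 680 − 891 + 222 − 1 = 10.

10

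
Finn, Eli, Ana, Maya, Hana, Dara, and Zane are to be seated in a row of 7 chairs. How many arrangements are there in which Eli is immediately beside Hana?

1440

Place the 5 others and the Eli-Hana pair as 6 objects in a line; the pair has 2 internal arrangements.
So the count is 2·(6)! = 1440.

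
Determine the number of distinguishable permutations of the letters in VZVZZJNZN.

VZVZZJNZN has 9 letters with N appearing twice, V appearing twice, and Z appearing 4 times.
So there are 9! / (4!·2!·2!) = 3780 distinguishable arrangements.

3780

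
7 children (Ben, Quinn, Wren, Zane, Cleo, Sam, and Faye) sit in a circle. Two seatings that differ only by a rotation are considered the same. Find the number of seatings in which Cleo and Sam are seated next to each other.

240

Treat {Cleo, Sam} as one unit (2 internal orders) and seat the resulting 6 units around the table: (5)! circular arrangements.
So 2 × (5)! = 2 × 120 = 240.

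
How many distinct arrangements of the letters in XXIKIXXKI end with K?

280

With the last slot taken by K, it remains to arrange the other 8 letters (XXIIXXKI).
Those 8 letters have I appearing 3 times and X appearing 4 times, giving (8)!/(4!·3!) = 280.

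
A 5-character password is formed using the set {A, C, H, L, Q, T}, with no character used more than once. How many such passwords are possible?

Choose and order 5 of the 6 symbols: the first character has 6 options, the next 5, and so on down to 2.
That product is 6 × 5 × 4 × 3 × 2 = 720.

720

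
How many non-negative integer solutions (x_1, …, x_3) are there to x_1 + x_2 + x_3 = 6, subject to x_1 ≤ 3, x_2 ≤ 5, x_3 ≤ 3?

15

Ignoring the caps, the number of non-negative solutions to x_1+…+x_3 = 6 is C(8,2) = 28.
Subtract solutions that violate a single cap (substitute x_i' = x_i − (cap_i+1)): x_1 ≥ 4 gives C(4,2) = 6; x_2 ≥ 6 gives C(2,2) = 1; x_3 ≥ 4 gives C(4,2) = 6. Together 13.
No two caps can be exceeded simultaneously, so the pair terms are all 0.
By inclusion–exclusion the count is 28 − 13 + 0 = 15.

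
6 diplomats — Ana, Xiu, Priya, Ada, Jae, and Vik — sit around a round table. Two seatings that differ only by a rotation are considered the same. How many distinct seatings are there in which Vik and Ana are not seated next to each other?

72

Without the restriction there are (5)! = 120 seatings.
Those with Vik next to Ana: fuse the pair into one unit and seat 5 units around a circle — 2·(4)! = 48.
Subtracting, 120 − 48 = 72.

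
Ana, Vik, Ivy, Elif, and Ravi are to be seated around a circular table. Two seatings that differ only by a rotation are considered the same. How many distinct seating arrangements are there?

24

Seat Ana anywhere (absorbing the rotational symmetry), then permute the other 4: (4)! = 24.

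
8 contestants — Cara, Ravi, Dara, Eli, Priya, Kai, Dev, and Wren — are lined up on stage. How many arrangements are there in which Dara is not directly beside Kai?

30240

Of the 8! = 40320 arrangements, those with Dara and Kai adjacent number 2 × 7! = 10080 (treat the pair as a block with 2 internal orders).
Complementary counting: 40320 − 10080 = 30240.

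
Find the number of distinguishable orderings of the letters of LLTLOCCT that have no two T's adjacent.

1260

There are 8!/(3!·2!·2!) = 1680 arrangements of LLTLOCCT in total.
Arrangements with the T's together: treat TT as one letter, giving (7)!/(3!·2!) = 420.
Subtracting, 1680 − 420 = 1260 arrangements keep the T's apart.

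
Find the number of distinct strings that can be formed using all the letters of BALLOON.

1260

Letter multiplicities in BALLOON: A×1, B×1, L×2, N×1, O×2.
The number of distinct arrangements is 7!/(2!·2!) = 5040/4 = 1260.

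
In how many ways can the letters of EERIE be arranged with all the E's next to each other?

6

Treat the 3 copies of E as a single block. The multiset to arrange is then {EEE, I, R}, 3 items in all.
All 3 items are distinct, so there are (3)! = 6 arrangements.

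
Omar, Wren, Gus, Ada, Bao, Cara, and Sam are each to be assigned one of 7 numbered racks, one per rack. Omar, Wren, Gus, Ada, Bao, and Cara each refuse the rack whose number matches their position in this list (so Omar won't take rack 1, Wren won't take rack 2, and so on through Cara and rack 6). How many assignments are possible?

Let Aᵢ (for 1 ≤ i ≤ 6) be the placements that put person i in their forbidden rack. Any j of these fix j positions, leaving (7−j)! ways to fill the rest, and there are C(6,j) ways to pick which j.
By inclusion–exclusion, the number of valid placements is Σ_{j=0}^{6} (−1)^j C(6,j)·(7−j)!.
Computing: 5040 − 4320 + 1800 − 480 + 90 − 12 + 1 = 2119.

2119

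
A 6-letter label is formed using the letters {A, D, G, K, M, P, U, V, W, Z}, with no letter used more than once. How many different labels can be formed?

With no repetition, fill the 6 letters in order: 10 choices, then 9, down to 5.
That product is 10 × 9 × 8 × 7 × 6 × 5 = 151200.

151200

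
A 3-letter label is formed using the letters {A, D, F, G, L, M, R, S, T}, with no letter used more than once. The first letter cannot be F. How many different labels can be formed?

448

The first letter has 9−1 = 8 choices (anything except F).
The remaining 2 letters are filled from the other 8 symbols without repetition: 8 × 7 = 56.
Total: 8 × 56 = 448.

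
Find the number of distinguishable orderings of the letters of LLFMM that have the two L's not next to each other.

Total arrangements of LLFMM: 5!/(2!·2!) = 30.
Arrangements with the L's together: treat LL as one letter, giving (4)!/(2!) = 12.
Subtracting, 30 − 12 = 18 arrangements keep the L's apart.

18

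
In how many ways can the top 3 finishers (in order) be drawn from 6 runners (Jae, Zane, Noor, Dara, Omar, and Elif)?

This is an ordered selection of 3 from 6: P(6,3).
That gives 6 × 5 × 4 = 120.

120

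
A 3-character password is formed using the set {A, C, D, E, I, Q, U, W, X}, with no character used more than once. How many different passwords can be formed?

Choose and order 3 of the 9 symbols: the first character has 9 options, the next 8, then 7.
9 × 8 × 7 = 504.

504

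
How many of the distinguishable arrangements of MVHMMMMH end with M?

105

Fix M in the last position and arrange the remaining 7 letters.
Those 7 letters have H appearing twice and M appearing 4 times, giving (7)!/(4!·2!) = 105.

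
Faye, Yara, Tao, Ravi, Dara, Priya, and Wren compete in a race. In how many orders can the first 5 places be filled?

2520

There are 7 choices for 1st place, 6 for 2nd, and so on down to 3 for position 5.
That gives 7 × 6 × 5 × 4 × 3 = 2520.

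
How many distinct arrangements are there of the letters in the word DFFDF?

The 5 letters of DFFDF have repeats: D appearing twice and F appearing 3 times.
Dividing 5! = 120 by 3!·2! = 12 for the repeated letters gives 10.

10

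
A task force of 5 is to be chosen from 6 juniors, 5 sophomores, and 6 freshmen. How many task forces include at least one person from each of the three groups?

With no constraint there are C(17,5) = 6188 possible selections.
Selections missing a whole group: no juniors → C(11,5) = 462; no sophomores → C(12,5) = 792; no freshmen → C(11,5) = 462.
Add back selections omitting two groups (i.e. drawn from a single group): C(6,5) + C(5,5) + C(6,5) = 13.
By inclusion–exclusion: 6188 − 1716 + 13 = 4485.

4485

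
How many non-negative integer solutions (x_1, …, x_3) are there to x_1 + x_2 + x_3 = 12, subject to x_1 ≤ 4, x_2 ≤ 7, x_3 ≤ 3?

Ignoring the caps, the number of non-negative solutions to x_1+…+x_3 = 12 is C(14,2) = 91.
Subtract solutions that violate a single cap (substitute x_i' = x_i − (cap_i+1)): x_1 ≥ 5 gives C(9,2) = 36; x_2 ≥ 8 gives C(6,2) = 15; x_3 ≥ 4 gives C(10,2) = 45. Together 96.
Add back pairs where two caps are both exceeded: 0 + 10 + 1 = 11.
By inclusion–exclusion the count is 91 − 96 + 11 = 6.

6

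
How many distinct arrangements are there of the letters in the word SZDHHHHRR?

The 9 letters of SZDHHHHRR have repeats: H appearing 4 times and R appearing twice.
So there are 9! / (4!·2!) = 7560 distinguishable arrangements.

7560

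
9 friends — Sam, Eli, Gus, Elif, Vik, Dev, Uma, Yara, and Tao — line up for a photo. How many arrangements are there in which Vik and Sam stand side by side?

Place the 7 others and the Vik-Sam pair as 8 objects in a line; the pair has 2 internal arrangements.
That gives 2 × 8! = 2 × 40320 = 80640.

80640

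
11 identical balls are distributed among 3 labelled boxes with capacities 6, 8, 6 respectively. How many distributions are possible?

42

By stars and bars, unrestricted non-negative solutions to x_1+…+x_3 = 11 number C(11+2,2) = 78.
Subtract solutions that violate a single cap (substitute x_i' = x_i − (cap_i+1)): x_1 ≥ 7 gives C(6,2) = 15; x_2 ≥ 9 gives C(4,2) = 6; x_3 ≥ 7 gives C(6,2) = 15. Together 36.
No two caps can be exceeded simultaneously, so the pair terms are all 0.
By inclusion–exclusion the count is 78 − 36 + 0 = 42.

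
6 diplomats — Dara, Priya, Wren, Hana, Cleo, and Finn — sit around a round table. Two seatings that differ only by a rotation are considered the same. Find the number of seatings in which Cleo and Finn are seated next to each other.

Treat {Cleo, Finn} as one unit (2 internal orders) and seat the resulting 5 units around the table: (4)! circular arrangements.
So 2 × (4)! = 2 × 24 = 48.

48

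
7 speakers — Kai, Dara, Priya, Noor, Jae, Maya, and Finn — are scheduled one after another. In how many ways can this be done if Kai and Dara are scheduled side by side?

1440

Glue Kai and Dara into one block (2 internal orders), leaving 6 units to arrange in a row.
That gives 2 × 6! = 2 × 720 = 1440.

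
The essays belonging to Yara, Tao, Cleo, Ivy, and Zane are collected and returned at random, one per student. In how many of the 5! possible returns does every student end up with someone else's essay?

Count assignments avoiding every fixed point. For any j of the 5 students fixed to their own essay, the other 5−j can be arranged in (5−j)! ways.
By inclusion–exclusion this is Σ_{j=0}^{5} (−1)^j C(5,j)·(5−j)!.
Computing: 120 − 120 + 60 − 20 + 5 − 1 = 44.

44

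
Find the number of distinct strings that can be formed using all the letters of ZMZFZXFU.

Letter multiplicities in ZMZFZXFU: F×2, M×1, U×1, X×1, Z×3.
Dividing 8! = 40320 by 3!·2! = 12 for the repeated letters gives 3360.

3360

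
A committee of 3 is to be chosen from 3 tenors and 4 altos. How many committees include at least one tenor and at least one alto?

Total 3-person selections from all 7: C(7,3) = 35.
Selections missing a whole group: no tenors → C(4,3) = 4; no altos → C(3,3) = 1.
Both groups omitted at once is impossible, so 35 − 5 = 30.

30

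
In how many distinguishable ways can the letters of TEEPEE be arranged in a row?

30

Letter multiplicities in TEEPEE: E×4, P×1, T×1.
The number of distinct arrangements is 6!/(4!) = 720/24 = 30.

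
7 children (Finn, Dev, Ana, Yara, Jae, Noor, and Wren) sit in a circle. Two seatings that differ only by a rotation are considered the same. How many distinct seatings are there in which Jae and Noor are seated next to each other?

Glue Jae and Noor into a block (2 internal orders). Seating 6 units around a circle gives (5)! arrangements.
So 2 × (5)! = 2 × 120 = 240.

240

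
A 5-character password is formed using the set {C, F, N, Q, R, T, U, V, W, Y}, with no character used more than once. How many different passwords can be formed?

30240

This is a permutation of 5 out of 10: P(10,5) = 10!/5!.
10 × 9 × 8 × 7 × 6 = 30240.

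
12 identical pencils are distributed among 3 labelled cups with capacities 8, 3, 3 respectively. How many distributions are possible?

6

By stars and bars, unrestricted non-negative solutions to x_1+…+x_3 = 12 number C(12+2,2) = 91.
Subtract solutions that violate a single cap (substitute x_i' = x_i − (cap_i+1)): x_1 ≥ 9 gives C(5,2) = 10; x_2 ≥ 4 gives C(10,2) = 45; x_3 ≥ 4 gives C(10,2) = 45. Together 100.
Add back pairs where two caps are both exceeded: 0 + 0 + 15 = 15.
By inclusion–exclusion the count is 91 − 100 + 15 = 6.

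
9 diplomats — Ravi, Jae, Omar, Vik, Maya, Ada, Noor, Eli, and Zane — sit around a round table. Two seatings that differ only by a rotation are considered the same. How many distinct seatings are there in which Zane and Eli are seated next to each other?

Glue Zane and Eli into a block (2 internal orders). Seating 8 units around a circle gives (7)! arrangements.
So 2 × (7)! = 2 × 5040 = 10080.

10080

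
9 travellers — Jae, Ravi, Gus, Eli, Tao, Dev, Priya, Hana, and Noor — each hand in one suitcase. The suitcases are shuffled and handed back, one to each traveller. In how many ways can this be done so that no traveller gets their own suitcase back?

133496

This is the derangement count D_9: permutations of 9 items with no fixed point.
By inclusion–exclusion this is Σ_{j=0}^{9} (−1)^j C(9,j)·(9−j)!.
Computing: 362880 − 362880 + 181440 − 60480 + 15120 − 3024 + 504 − 72 + 9 − 1 = 133496.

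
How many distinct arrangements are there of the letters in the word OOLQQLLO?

560

OOLQQLLO has 8 letters with L appearing 3 times, O appearing 3 times, and Q appearing twice.
So there are 8! / (3!·3!·2!) = 560 distinguishable arrangements.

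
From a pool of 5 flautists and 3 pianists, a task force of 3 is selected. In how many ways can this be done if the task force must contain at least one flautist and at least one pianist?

45

Unrestricted: C(8,3) = 56 ways to pick any 3 of the 8.
Selections missing a whole group: no flautists → C(3,3) = 1; no pianists → C(5,3) = 10.
Both groups omitted at once is impossible, so 56 − 11 = 45.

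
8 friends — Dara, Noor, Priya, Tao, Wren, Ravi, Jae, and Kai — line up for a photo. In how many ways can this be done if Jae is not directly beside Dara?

There are 8! = 40320 arrangements in all. If Jae and Dara are adjacent, merging them into one block gives 2·(7)! = 10080 arrangements.
Complementary counting: 40320 − 10080 = 30240.

30240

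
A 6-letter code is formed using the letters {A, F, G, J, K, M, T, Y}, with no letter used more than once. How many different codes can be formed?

20160

With no repetition, fill the 6 letters in order: 8 choices, then 7, down to 3.
8 × 7 × 6 × 5 × 4 × 3 = 20160.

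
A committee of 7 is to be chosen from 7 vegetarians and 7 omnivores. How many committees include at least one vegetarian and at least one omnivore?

3430

With no constraint there are C(14,7) = 3432 possible selections.
Selections missing a whole group: no vegetarians → C(7,7) = 1; no omnivores → C(7,7) = 1.
Both groups omitted at once is impossible, so 3432 − 2 = 3430.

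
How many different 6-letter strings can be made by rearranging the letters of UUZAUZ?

Letter multiplicities in UUZAUZ: A×1, U×3, Z×2.
Dividing 6! = 720 by 3!·2! = 12 for the repeated letters gives 60.

60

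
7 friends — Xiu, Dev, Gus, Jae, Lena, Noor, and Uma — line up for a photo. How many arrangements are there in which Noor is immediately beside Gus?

Treat {Noor, Gus} as a single unit. There are 6 units to order, and the pair itself can be ordered 2 ways.
So the count is 2·(6)! = 1440.

1440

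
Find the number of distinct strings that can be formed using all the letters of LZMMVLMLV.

5040

The 9 letters of LZMMVLMLV have repeats: L appearing 3 times, M appearing 3 times, and V appearing twice.
The number of distinct arrangements is 9!/(3!·3!·2!) = 362880/72 = 5040.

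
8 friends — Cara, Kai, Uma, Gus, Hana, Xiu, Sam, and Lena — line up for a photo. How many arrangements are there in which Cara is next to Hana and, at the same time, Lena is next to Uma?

2880

Treat {Cara,Hana} as one block (2 orders) and {Lena,Uma} as another (2 orders).
That leaves 6 units to arrange: 2 × 2 × 6! = 4 × 720 = 2880.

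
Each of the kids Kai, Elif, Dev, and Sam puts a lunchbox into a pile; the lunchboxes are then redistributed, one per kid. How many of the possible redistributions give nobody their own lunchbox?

Let Aᵢ be the assignments in which kid i gets their own lunchbox. We want the size of the complement of A₁∪…∪A_4.
By inclusion–exclusion this is Σ_{j=0}^{4} (−1)^j C(4,j)·(4−j)!.
Computing: 24 − 24 + 12 − 4 + 1 = 9.

9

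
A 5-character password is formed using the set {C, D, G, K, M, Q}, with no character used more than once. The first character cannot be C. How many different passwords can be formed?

600

The first character has 6−1 = 5 choices (anything except C).
The remaining 4 characters are filled from the other 5 symbols without repetition: 5 × 4 × 3 × 2 = 120.
Total: 5 × 120 = 600.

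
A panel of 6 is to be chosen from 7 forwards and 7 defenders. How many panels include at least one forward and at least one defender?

2989

Total 6-person selections from all 14: C(14,6) = 3003.
Selections missing a whole group: no forwards → C(7,6) = 7; no defenders → C(7,6) = 7.
Both groups omitted at once is impossible, so 3003 − 14 = 2989.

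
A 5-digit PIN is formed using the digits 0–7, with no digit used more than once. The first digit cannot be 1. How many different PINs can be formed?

The first digit has 8−1 = 7 choices (anything except 1).
The remaining 4 digits are filled from the other 7 symbols without repetition: 7 × 6 × 5 × 4 = 840.
Total: 7 × 840 = 5880.

5880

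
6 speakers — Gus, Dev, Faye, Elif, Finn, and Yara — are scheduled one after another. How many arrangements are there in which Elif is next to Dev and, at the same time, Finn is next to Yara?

Treat {Elif,Dev} as one block (2 orders) and {Finn,Yara} as another (2 orders).
That leaves 4 units to arrange: 2 × 2 × 4! = 4 × 24 = 96.

96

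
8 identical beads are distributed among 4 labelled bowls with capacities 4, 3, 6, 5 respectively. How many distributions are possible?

96

Without the upper bounds there are C(11,3) = 165 ways to split 8 among 4 bowls.
Subtract solutions that violate a single cap (substitute x_i' = x_i − (cap_i+1)): x_1 ≥ 5 gives C(6,3) = 20; x_2 ≥ 4 gives C(7,3) = 35; x_3 ≥ 7 gives C(4,3) = 4; x_4 ≥ 6 gives C(5,3) = 10. Together 69.
No two caps can be exceeded simultaneously, so the pair terms are all 0.
By inclusion–exclusion the count is 165 − 69 + 0 = 96.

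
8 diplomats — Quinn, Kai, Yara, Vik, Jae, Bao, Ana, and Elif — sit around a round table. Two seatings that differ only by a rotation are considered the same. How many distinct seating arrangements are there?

5040

Seat Quinn anywhere (absorbing the rotational symmetry), then permute the other 7: (7)! = 5040.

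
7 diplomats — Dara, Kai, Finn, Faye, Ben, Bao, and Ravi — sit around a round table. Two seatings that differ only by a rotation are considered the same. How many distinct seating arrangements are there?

Fix one person's seat to break rotational symmetry; the remaining 6 people can be arranged in (6)! = 720 ways.

720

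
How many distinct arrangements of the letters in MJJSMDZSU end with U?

5040

Fix U in the last position and arrange the remaining 8 letters.
Those 8 letters have J appearing twice, M appearing twice, and S appearing twice, giving (8)!/(2!·2!·2!) = 5040.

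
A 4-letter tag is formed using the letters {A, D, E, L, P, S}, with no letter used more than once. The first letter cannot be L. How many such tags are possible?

300

The first letter has 6−1 = 5 choices (anything except L).
The remaining 3 letters are filled from the other 5 symbols without repetition: 5 × 4 × 3 = 60.
Total: 5 × 60 = 300.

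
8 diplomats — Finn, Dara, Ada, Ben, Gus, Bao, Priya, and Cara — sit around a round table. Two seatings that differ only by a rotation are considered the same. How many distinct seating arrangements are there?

Fix one person's seat to break rotational symmetry; the remaining 7 people can be arranged in (7)! = 5040 ways.

5040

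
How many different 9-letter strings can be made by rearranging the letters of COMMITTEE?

The 9 letters of COMMITTEE have repeats: E appearing twice, M appearing twice, and T appearing twice.
So there are 9! / (2!·2!·2!) = 45360 distinguishable arrangements.

45360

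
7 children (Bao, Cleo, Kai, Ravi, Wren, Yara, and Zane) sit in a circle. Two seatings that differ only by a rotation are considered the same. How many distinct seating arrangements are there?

720

Seat Bao anywhere (absorbing the rotational symmetry), then permute the other 6: (6)! = 720.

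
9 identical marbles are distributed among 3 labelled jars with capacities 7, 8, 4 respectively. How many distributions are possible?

By stars and bars, unrestricted non-negative solutions to x_1+…+x_3 = 9 number C(9+2,2) = 55.
Subtract solutions that violate a single cap (substitute x_i' = x_i − (cap_i+1)): x_1 ≥ 8 gives C(3,2) = 3; x_2 ≥ 9 gives C(2,2) = 1; x_3 ≥ 5 gives C(6,2) = 15. Together 19.
No two caps can be exceeded simultaneously, so the pair terms are all 0.
By inclusion–exclusion the count is 55 − 19 + 0 = 36.

36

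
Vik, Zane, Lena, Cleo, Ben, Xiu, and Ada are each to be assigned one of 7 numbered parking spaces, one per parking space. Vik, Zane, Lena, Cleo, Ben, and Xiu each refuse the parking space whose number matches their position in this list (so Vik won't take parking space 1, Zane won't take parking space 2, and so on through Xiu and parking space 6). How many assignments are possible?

2119

Let Aᵢ (for 1 ≤ i ≤ 6) be the placements that put person i in their forbidden parking space. Any j of these fix j positions, leaving (7−j)! ways to fill the rest, and there are C(6,j) ways to pick which j.
By inclusion–exclusion, the number of valid placements is Σ_{j=0}^{6} (−1)^j C(6,j)·(7−j)!.
Computing: 5040 − 4320 + 1800 − 480 + 90 − 12 + 1 = 2119.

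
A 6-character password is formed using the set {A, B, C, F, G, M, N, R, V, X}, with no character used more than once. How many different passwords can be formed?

151200

Choose and order 6 of the 10 symbols: the first character has 10 options, the next 9, and so on down to 5.
10 × 9 × 8 × 7 × 6 × 5 = 151200.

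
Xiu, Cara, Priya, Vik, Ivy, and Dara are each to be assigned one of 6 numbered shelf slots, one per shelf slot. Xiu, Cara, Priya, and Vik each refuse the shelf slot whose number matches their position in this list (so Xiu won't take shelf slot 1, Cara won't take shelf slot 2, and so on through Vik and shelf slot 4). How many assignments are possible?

362

Let Aᵢ (for 1 ≤ i ≤ 4) be the placements that put person i in their forbidden shelf slot. Any j of these fix j positions, leaving (6−j)! ways to fill the rest, and there are C(4,j) ways to pick which j.
By inclusion–exclusion, the number of valid placements is Σ_{j=0}^{4} (−1)^j C(4,j)·(6−j)!.
Computing: 720 − 480 + 144 − 24 + 2 = 362.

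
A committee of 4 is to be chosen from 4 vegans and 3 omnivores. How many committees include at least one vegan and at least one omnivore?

With no constraint there are C(7,4) = 35 possible selections.
Subtract selections that omit an entire group: no vegans → C(3,4) = 0; no omnivores → C(4,4) = 1.
Both groups omitted at once is impossible, so 35 − 1 = 34.

34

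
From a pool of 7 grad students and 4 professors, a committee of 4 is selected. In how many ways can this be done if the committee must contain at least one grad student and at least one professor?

294

Unrestricted: C(11,4) = 330 ways to pick any 4 of the 11.
Subtract selections that omit an entire group: no grad students → C(4,4) = 1; no professors → C(7,4) = 35.
Both groups omitted at once is impossible, so 330 − 36 = 294.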